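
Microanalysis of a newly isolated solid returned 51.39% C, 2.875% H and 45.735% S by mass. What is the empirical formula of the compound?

Assume 100 g: 51.39 g C, 2.875 g H, 45.735 g S.
n(C) = 51.39/12.01 = 4.279, n(H) = 2.875/1.008 = 2.852, n(S) = 45.735/32.07 = 1.426
Divide by the smallest (1.426 mol S): C 3.000, H 2.000, S 1.000
Ratio ≈ 3:2:1, so the empirical formula is C3H2S

C3H2S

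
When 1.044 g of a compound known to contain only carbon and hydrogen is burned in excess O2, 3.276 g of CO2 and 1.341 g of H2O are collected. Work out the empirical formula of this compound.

mol C = 3.276 / 44.01 = 0.07444; mass C = 0.07444 × 12.01 = 0.8940 g
mol H = 2 × (1.341 / 18.02) = 0.1488; mass H = 0.1488 × 1.008 = 0.1500 g
Divide by the smallest (0.07444 mol C): C 1.000, H 1.999
→ CH2

CH2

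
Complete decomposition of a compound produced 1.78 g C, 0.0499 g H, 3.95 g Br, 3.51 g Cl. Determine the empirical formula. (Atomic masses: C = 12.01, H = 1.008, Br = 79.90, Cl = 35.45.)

C: 1.78 g ÷ 12.01 g/mol = 0.1482 mol
H: 0.0499 g ÷ 1.008 g/mol = 0.0495 mol
Br: 3.95 g ÷ 79.90 g/mol = 0.04944 mol
Cl: 3.51 g ÷ 35.45 g/mol = 0.09901 mol
Divide by the smallest (0.04944 mol Br): C 2.998, H 1.001, Br 1.000, Cl 2.003
Ratio ≈ 3:1:1:2, so the empirical formula is C3HBrCl2

C3HBrCl2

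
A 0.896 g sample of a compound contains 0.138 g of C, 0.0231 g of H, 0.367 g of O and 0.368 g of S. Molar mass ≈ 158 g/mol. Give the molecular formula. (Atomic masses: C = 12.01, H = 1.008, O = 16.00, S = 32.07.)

Moles — C: 0.138 / 12.01 = 0.01149 mol; H: 0.0231 / 1.008 = 0.02292 mol; O: 0.367 / 16.00 = 0.02294 mol; S: 0.368 / 32.07 = 0.01147 mol
Ratios (÷ 0.01147): C 1.001, H 1.997, O 1.999, S 1.000
→ CH2O2S
Empirical-formula mass = 78.10 g/mol
n = 158 / 78.10 = 2.02 ≈ 2
Molecular formula = (CH2O2S)×2 = C2H4O4S2

C2H4O4S2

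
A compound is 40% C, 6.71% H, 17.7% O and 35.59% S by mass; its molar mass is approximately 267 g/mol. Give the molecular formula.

C9H18O3S3

Assume 100 g: 40 g C, 6.71 g H, 17.7 g O, 35.59 g S.
n(C) = 40/12.01 = 3.331, n(H) = 6.71/1.008 = 6.657, n(O) = 17.7/16.00 = 1.106, n(S) = 35.59/32.07 = 1.11
Smallest is O at 1.106 mol; normalising gives C 3.011, H 6.017, O 1.000, S 1.003
≈ 3:6:1:1 → C3H6OS
Empirical-formula mass = 90.15 g/mol
n = 267 / 90.15 = 2.96 ≈ 3
Molecular formula = (C3H6OS)×3 = C9H18O3S3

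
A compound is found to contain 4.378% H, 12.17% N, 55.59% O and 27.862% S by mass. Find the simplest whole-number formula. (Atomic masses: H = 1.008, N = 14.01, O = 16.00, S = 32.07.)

Assume 100 g: 4.378 g H, 12.17 g N, 55.59 g O, 27.862 g S.
n(H) = 4.378/1.008 = 4.343, n(N) = 12.17/14.01 = 0.8687, n(O) = 55.59/16.00 = 3.474, n(S) = 27.862/32.07 = 0.8688
Smallest is N at 0.8687 mol; normalising gives H 5.000, N 1.000, O 4.000, S 1.000
→ H5NO4S

H5NO4S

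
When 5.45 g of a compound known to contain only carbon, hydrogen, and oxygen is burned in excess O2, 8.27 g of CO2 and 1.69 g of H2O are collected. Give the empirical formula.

mol C = 8.27 / 44.01 = 0.1879; mass C = 0.1879 × 12.01 = 2.257 g
mol H = 2 × (1.69 / 18.02) = 0.1876; mass H = 0.1876 × 1.008 = 0.1891 g
mass O = 5.45 − (2.446) = 3.004 g → mol O = 0.1878
Ratios (÷ 0.1876): C 1.002, H 1.000, O 1.001
≈ 1:1:1 → CHO

CHO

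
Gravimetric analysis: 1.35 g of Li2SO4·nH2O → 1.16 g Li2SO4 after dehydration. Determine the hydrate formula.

Mass of water lost = 1.35 − 1.16 = 0.19 g → 0.19 / 18.02 = 0.01054 mol H2O
Molar mass of Li2SO4 = 109.95 g/mol → mol Li2SO4 = 1.16 / 109.95 = 0.01055
n = 0.01054 / 0.01055 = 1.00 ≈ 1 → Li2SO4·H2O

Li2SO4·H2O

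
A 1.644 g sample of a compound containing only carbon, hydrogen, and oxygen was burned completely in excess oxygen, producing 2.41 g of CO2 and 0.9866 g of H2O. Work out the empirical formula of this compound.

mol C = 2.41 / 44.01 = 0.05476; mass C = 0.05476 × 12.01 = 0.6577 g
mol H = 2 × (0.9866 / 18.02) = 0.1095; mass H = 0.1095 × 1.008 = 0.1104 g
mass O = 1.644 − (0.7680) = 0.8760 g → mol O = 0.05475
Divide by the smallest (0.05475 mol O): C 1.000, H 2.000, O 1.000
≈ 1:2:1 → CH2O

CH2O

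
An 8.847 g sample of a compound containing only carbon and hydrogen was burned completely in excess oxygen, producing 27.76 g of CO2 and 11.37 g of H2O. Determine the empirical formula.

CH2

mol C = 27.76 / 44.01 = 0.6308; mass C = 0.6308 × 12.01 = 7.575 g
mol H = 2 × (11.37 / 18.02) = 1.262; mass H = 1.262 × 1.008 = 1.272 g
Divide by the smallest (0.6308 mol C): C 1.000, H 2.001
≈ 1:2 → CH2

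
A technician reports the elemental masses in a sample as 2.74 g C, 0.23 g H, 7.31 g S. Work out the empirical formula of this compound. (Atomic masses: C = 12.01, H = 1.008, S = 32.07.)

CHS

C: 2.74 g ÷ 12.01 g/mol = 0.2281 mol
H: 0.23 g ÷ 1.008 g/mol = 0.2282 mol
S: 7.31 g ÷ 32.07 g/mol = 0.2279 mol
Divide by the smallest (0.2279 mol S): C 1.001, H 1.001, S 1.000
Ratio ≈ 1:1:1, so the empirical formula is CHS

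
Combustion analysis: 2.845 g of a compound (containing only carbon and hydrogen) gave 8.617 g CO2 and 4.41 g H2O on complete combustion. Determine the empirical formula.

mol C = 8.617 / 44.01 = 0.1958; mass C = 0.1958 × 12.01 = 2.352 g
mol H = 2 × (4.41 / 18.02) = 0.4895; mass H = 0.4895 × 1.008 = 0.4934 g
Divide by the smallest (0.1958 mol C): C 1.000, H 2.500
×2: C 2.00, H 5.00 → C2H5

C2H5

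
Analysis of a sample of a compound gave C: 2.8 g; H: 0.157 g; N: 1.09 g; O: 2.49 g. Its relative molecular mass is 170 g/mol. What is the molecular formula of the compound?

n(C) = 2.8/12.01 = 0.2331, n(H) = 0.157/1.008 = 0.1558, n(N) = 1.09/14.01 = 0.0778, n(O) = 2.49/16.00 = 0.1556
Smallest is N at 0.0778 mol; normalising gives C 2.997, H 2.002, N 1.000, O 2.000
Ratio ≈ 3:2:1:2, so the empirical formula is C3H2NO2
Empirical-formula mass = 84.06 g/mol
n = 170 / 84.06 = 2.02 ≈ 2
Molecular formula = (C3H2NO2)×2 = C6H4N2O4

C6H4N2O4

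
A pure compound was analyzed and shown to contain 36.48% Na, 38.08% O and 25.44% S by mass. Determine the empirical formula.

Na2O3S

Assume 100 g: 36.48 g Na, 38.08 g O, 25.44 g S.
Moles — Na: 36.48 / 22.99 = 1.587 mol; O: 38.08 / 16.00 = 2.38 mol; S: 25.44 / 32.07 = 0.7933 mol
Divide by the smallest (0.7933 mol S): Na 2.000, O 3.000, S 1.000
→ Na2O3S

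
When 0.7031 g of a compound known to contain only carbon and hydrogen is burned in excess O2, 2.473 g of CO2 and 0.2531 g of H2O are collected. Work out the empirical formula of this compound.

C2H

mol C = 2.473 / 44.01 = 0.05619; mass C = 0.05619 × 12.01 = 0.6749 g
mol H = 2 × (0.2531 / 18.02) = 0.02809; mass H = 0.02809 × 1.008 = 0.02832 g
Smallest is H at 0.02809 mol; normalising gives C 2.000, H 1.000
→ C2H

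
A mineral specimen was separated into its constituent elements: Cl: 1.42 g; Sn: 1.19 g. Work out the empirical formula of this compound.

Cl: 1.42 g ÷ 35.45 g/mol = 0.04006 mol
Sn: 1.19 g ÷ 118.71 g/mol = 0.01002 mol
Smallest is Sn at 0.01002 mol; normalising gives Cl 3.996, Sn 1.000
Ratio ≈ 4:1, so the empirical formula is Cl4Sn

Cl4Sn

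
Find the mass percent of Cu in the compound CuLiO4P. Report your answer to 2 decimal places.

38.41%

Molar mass = 1(63.55) + 1(6.94) + 4(16.00) + 1(30.97) = 165.460 g/mol
Mass of Cu per mole = 1 × 63.55 = 63.550 g
% Cu = 63.550 / 165.460 × 100 = 38.41%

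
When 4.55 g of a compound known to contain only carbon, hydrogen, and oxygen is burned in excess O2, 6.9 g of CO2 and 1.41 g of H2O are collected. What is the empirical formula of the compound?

mol C = 6.9 / 44.01 = 0.1568; mass C = 0.1568 × 12.01 = 1.883 g
mol H = 2 × (1.41 / 18.02) = 0.1565; mass H = 0.1565 × 1.008 = 0.1577 g
mass O = 4.55 − (2.041) = 2.509 g → mol O = 0.1568
Ratios (÷ 0.1565): C 1.002, H 1.000, O 1.002
≈ 1:1:1 → CHO

CHO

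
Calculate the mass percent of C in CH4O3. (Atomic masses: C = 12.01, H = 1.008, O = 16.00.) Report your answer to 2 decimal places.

18.75%

Molar mass = 1(12.01) + 4(1.008) + 3(16.00) = 64.042 g/mol
Mass of C per mole = 1 × 12.01 = 12.010 g
% C = 12.010 / 64.042 × 100 = 18.75%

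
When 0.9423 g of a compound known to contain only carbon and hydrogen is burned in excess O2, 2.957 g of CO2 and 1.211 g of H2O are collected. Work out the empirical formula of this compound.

mol C = 2.957 / 44.01 = 0.06719; mass C = 0.06719 × 12.01 = 0.8069 g
mol H = 2 × (1.211 / 18.02) = 0.1344; mass H = 0.1344 × 1.008 = 0.1355 g
Divide by the smallest (0.06719 mol C): C 1.000, H 2.000
≈ 1:2 → CH2

CH2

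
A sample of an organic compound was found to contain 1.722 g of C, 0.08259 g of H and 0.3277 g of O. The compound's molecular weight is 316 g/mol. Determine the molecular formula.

Moles — C: 1.722 / 12.01 = 0.1434 mol; H: 0.08259 / 1.008 = 0.08193 mol; O: 0.3277 / 16.00 = 0.02048 mol
Divide by the smallest (0.02048 mol O): C 7.001, H 4.000, O 1.000
≈ 7:4:1 → C7H4O
Empirical-formula mass = 104.10 g/mol
n = 316 / 104.10 = 3.04 ≈ 3
Molecular formula = (C7H4O)×3 = C21H12O3

C21H12O3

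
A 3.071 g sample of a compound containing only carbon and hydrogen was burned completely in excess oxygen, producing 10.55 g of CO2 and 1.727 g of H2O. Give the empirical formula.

C5H4

mol C = 10.55 / 44.01 = 0.2397; mass C = 0.2397 × 12.01 = 2.879 g
mol H = 2 × (1.727 / 18.02) = 0.1917; mass H = 0.1917 × 1.008 = 0.1932 g
Divide by the smallest (0.1917 mol H): C 1.251, H 1.000
Multiply by 4: C 5.00, H 4.00 → C5H4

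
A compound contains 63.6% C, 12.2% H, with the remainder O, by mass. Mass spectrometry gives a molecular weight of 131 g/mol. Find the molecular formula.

C7H16O2

Assume 100 g: 63.6 g C, 12.2 g H, 24.2 g O.
n(C) = 63.6/12.01 = 5.296, n(H) = 12.2/1.008 = 12.1, n(O) = 24.2/16.00 = 1.512
Divide by the smallest (1.512 mol O): C 3.501, H 8.002, O 1.000
×2: C 7.00, H 16.00, O 2.00 → C7H16O2
Empirical-formula mass = 132.20 g/mol
n = 131 / 132.20 = 0.99 ≈ 1
Molecular formula = empirical formula = C7H16O2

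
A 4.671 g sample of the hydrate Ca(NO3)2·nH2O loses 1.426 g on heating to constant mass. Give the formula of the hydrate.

Ca(NO3)2·4H2O

Mass of anhydrous Ca(NO3)2 = 4.671 − 1.426 = 3.245 g
mol H2O = 1.426 / 18.02 = 0.07913
Molar mass of Ca(NO3)2 = 164.10 g/mol → mol Ca(NO3)2 = 3.245 / 164.10 = 0.01977
n = 0.07913 / 0.01977 = 4.00 ≈ 4 → Ca(NO3)2·4H2O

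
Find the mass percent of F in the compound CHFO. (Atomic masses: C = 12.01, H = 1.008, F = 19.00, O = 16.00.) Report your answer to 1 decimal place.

Molar mass = 1(12.01) + 1(1.008) + 1(19.00) + 1(16.00) = 48.018 g/mol
Mass of F per mole = 1 × 19.00 = 19.000 g
% F = 19.000 / 48.018 × 100 = 39.6%

39.6%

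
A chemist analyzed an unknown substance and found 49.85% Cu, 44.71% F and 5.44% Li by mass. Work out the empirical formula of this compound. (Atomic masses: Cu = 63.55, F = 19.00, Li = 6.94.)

CuF3Li

Assume 100 g: 49.85 g Cu, 44.71 g F, 5.44 g Li.
n(Cu) = 49.85/63.55 = 0.7844, n(F) = 44.71/19.00 = 2.353, n(Li) = 5.44/6.94 = 0.7839
Smallest is Li at 0.7839 mol; normalising gives Cu 1.001, F 3.002, Li 1.000
Ratio ≈ 1:3:1, so the empirical formula is CuF3Li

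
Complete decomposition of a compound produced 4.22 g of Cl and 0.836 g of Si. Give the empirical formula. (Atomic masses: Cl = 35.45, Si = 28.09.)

n(Cl) = 4.22/35.45 = 0.119, n(Si) = 0.836/28.09 = 0.02976
Smallest is Si at 0.02976 mol; normalising gives Cl 4.000, Si 1.000
Ratio ≈ 4:1, so the empirical formula is Cl4Si

Cl4Si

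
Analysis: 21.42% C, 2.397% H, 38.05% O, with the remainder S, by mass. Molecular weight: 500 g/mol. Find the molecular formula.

Assume 100 g: 21.42 g C, 2.397 g H, 38.05 g O, 38.133 g S.
n(C) = 21.42/12.01 = 1.784, n(H) = 2.397/1.008 = 2.378, n(O) = 38.05/16.00 = 2.378, n(S) = 38.133/32.07 = 1.189
Ratios (÷ 1.189): C 1.500, H 2.000, O 2.000, S 1.000
×2: C 3.00, H 4.00, O 4.00, S 2.00 → C3H4O4S2
Empirical-formula mass = 168.20 g/mol
n = 500 / 168.20 = 2.97 ≈ 3
Molecular formula = (C3H4O4S2)×3 = C9H12O12S6

C9H12O12S6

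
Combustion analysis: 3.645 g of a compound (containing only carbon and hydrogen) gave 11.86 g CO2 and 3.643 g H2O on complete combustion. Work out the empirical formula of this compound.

C2H3

mol C = 11.86 / 44.01 = 0.2695; mass C = 0.2695 × 12.01 = 3.237 g
mol H = 2 × (3.643 / 18.02) = 0.4043; mass H = 0.4043 × 1.008 = 0.4076 g
Ratios (÷ 0.2695): C 1.000, H 1.500
Multiply by 2: C 2.00, H 3.00 → C2H3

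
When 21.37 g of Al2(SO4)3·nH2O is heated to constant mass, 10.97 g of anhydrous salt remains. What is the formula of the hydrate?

Mass of water lost = 21.37 − 10.97 = 10.4 g → 10.4 / 18.02 = 0.5771 mol H2O
Molar mass of Al2(SO4)3 = 342.17 g/mol → mol Al2(SO4)3 = 10.97 / 342.17 = 0.03206
n = 0.5771 / 0.03206 = 18.00 ≈ 18 → Al2(SO4)3·18H2O

Al2(SO4)3·18H2O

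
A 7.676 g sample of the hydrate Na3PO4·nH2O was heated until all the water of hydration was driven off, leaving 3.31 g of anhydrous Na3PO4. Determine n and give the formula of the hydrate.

Mass of water lost = 7.676 − 3.31 = 4.366 g → 4.366 / 18.02 = 0.2423 mol H2O
Molar mass of Na3PO4 = 163.94 g/mol → mol Na3PO4 = 3.31 / 163.94 = 0.02019
n = 0.2423 / 0.02019 = 12.00 ≈ 12 → Na3PO4·12H2O

Na3PO4·12H2O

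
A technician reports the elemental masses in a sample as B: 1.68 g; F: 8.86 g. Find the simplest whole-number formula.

Moles — B: 1.68 / 10.81 = 0.1554 mol; F: 8.86 / 19.00 = 0.4663 mol
Smallest is B at 0.1554 mol; normalising gives B 1.000, F 3.001
≈ 1:3 → BF3

BF3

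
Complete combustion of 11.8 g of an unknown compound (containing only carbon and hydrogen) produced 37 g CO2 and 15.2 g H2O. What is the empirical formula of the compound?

mol C = 37 / 44.01 = 0.8407; mass C = 0.8407 × 12.01 = 10.10 g
mol H = 2 × (15.2 / 18.02) = 1.687; mass H = 1.687 × 1.008 = 1.701 g
Smallest is C at 0.8407 mol; normalising gives C 1.000, H 2.007
→ CH2

CH2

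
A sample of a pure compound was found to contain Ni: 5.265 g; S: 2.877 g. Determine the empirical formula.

Ni: 5.265 g ÷ 58.69 g/mol = 0.08971 mol
S: 2.877 g ÷ 32.07 g/mol = 0.08971 mol
Divide by the smallest (0.08971 mol Ni): Ni 1.000, S 1.000
→ NiS

NiS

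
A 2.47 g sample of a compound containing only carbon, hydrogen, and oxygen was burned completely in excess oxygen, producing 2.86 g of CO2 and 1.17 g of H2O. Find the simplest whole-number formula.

C2H4O3

mol C = 2.86 / 44.01 = 0.06499; mass C = 0.06499 × 12.01 = 0.7805 g
mol H = 2 × (1.17 / 18.02) = 0.1299; mass H = 0.1299 × 1.008 = 0.1309 g
mass O = 2.47 − (0.9114) = 1.559 g → mol O = 0.09741
Ratios (÷ 0.06499): C 1.000, H 1.998, O 1.499
×2: C 2.00, H 4.00, O 3.00 → C2H4O3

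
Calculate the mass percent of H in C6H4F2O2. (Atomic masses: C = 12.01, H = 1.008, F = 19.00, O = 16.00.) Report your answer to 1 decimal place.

2.8%

Molar mass = 6(12.01) + 4(1.008) + 2(19.00) + 2(16.00) = 146.092 g/mol
Mass of H per mole = 4 × 1.008 = 4.032 g
% H = 4.032 / 146.092 × 100 = 2.8%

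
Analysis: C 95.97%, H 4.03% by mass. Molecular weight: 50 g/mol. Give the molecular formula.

C4H2

Assume 100 g: 95.97 g C, 4.03 g H.
n(C) = 95.97/12.01 = 7.991, n(H) = 4.03/1.008 = 3.998
Smallest is H at 3.998 mol; normalising gives C 1.999, H 1.000
≈ 2:1 → C2H
Empirical-formula mass = 25.03 g/mol
n = 50 / 25.03 = 2.00 ≈ 2
Molecular formula = (C2H)×2 = C4H2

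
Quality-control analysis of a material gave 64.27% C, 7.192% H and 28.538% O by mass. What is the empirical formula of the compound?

Assume 100 g: 64.27 g C, 7.192 g H, 28.538 g O.
C: 64.27 g ÷ 12.01 g/mol = 5.351 mol
H: 7.192 g ÷ 1.008 g/mol = 7.135 mol
O: 28.538 g ÷ 16.00 g/mol = 1.784 mol
Ratios (÷ 1.784): C 3.000, H 4.000, O 1.000
≈ 3:4:1 → C3H4O

C3H4O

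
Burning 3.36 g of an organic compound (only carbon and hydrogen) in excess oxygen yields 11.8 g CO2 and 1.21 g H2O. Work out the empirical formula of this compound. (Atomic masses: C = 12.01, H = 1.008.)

mol C = 11.8 / 44.01 = 0.2681; mass C = 0.2681 × 12.01 = 3.220 g
mol H = 2 × (1.21 / 18.02) = 0.1343; mass H = 0.1343 × 1.008 = 0.1354 g
Ratios (÷ 0.1343): C 1.997, H 1.000
Ratio ≈ 2:1, so the empirical formula is C2H

C2H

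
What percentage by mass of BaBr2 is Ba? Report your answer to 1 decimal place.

Molar mass = 1(137.33) + 2(79.90) = 297.130 g/mol
Mass of Ba per mole = 1 × 137.33 = 137.330 g
% Ba = 137.330 / 297.130 × 100 = 46.2%

46.2%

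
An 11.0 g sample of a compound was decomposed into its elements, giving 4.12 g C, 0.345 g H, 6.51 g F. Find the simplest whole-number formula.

CHF

n(C) = 4.12/12.01 = 0.343, n(H) = 0.345/1.008 = 0.3423, n(F) = 6.51/19.00 = 0.3426
Smallest is H at 0.3423 mol; normalising gives C 1.002, H 1.000, F 1.001
→ CHF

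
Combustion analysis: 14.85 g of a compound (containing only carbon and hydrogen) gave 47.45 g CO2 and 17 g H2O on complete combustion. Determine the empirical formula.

mol C = 47.45 / 44.01 = 1.078; mass C = 1.078 × 12.01 = 12.95 g
mol H = 2 × (17 / 18.02) = 1.887; mass H = 1.887 × 1.008 = 1.902 g
Divide by the smallest (1.078 mol C): C 1.000, H 1.750
×4: C 4.00, H 7.00 → C4H7

C4H7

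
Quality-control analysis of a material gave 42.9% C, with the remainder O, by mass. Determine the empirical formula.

Assume 100 g: 42.9 g C, 57.1 g O.
Moles — C: 42.9 / 12.01 = 3.572 mol; O: 57.1 / 16.00 = 3.569 mol
Ratios (÷ 3.569): C 1.001, O 1.000
→ CO

CO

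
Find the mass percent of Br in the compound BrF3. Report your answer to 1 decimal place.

58.4%

Molar mass = 1(79.90) + 3(19.00) = 136.900 g/mol
Mass of Br per mole = 1 × 79.90 = 79.900 g
% Br = 79.900 / 136.900 × 100 = 58.4%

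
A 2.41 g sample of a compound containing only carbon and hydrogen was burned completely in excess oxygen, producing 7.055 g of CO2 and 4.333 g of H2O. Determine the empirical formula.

CH3

mol C = 7.055 / 44.01 = 0.1603; mass C = 0.1603 × 12.01 = 1.925 g
mol H = 2 × (4.333 / 18.02) = 0.4809; mass H = 0.4809 × 1.008 = 0.4848 g
Divide by the smallest (0.1603 mol C): C 1.000, H 3.000
Ratio ≈ 1:3, so the empirical formula is CH3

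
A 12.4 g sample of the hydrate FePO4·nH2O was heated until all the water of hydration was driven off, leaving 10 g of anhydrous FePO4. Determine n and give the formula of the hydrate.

Mass of water lost = 12.4 − 10 = 2.4 g → 2.4 / 18.02 = 0.1332 mol H2O
Molar mass of FePO4 = 150.82 g/mol → mol FePO4 = 10 / 150.82 = 0.0663
n = 0.1332 / 0.0663 = 2.01 ≈ 2 → FePO4·2H2O

FePO4·2H2O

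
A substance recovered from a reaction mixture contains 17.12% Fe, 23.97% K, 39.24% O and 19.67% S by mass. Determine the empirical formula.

FeK2O8S2

Assume 100 g: 17.12 g Fe, 23.97 g K, 39.24 g O, 19.67 g S.
n(Fe) = 17.12/55.85 = 0.3065, n(K) = 23.97/39.10 = 0.613, n(O) = 39.24/16.00 = 2.453, n(S) = 19.67/32.07 = 0.6133
Ratios (÷ 0.3065): Fe 1.000, K 2.000, O 8.001, S 2.001
→ FeK2O8S2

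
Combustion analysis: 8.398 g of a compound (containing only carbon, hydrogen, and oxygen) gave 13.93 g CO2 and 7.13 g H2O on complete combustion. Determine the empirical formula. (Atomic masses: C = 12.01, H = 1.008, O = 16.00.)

C4H10O3

mol C = 13.93 / 44.01 = 0.3165; mass C = 0.3165 × 12.01 = 3.801 g
mol H = 2 × (7.13 / 18.02) = 0.7913; mass H = 0.7913 × 1.008 = 0.7977 g
mass O = 8.398 − (4.599) = 3.799 g → mol O = 0.2374
Smallest is O at 0.2374 mol; normalising gives C 1.333, H 3.333, O 1.000
Multiply by 3: C 4.00, H 10.00, O 3.00 → C4H10O3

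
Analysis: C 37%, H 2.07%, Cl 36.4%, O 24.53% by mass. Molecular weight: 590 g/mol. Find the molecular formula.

Assume 100 g: 37 g C, 2.07 g H, 36.4 g Cl, 24.53 g O.
n(C) = 37/12.01 = 3.081, n(H) = 2.07/1.008 = 2.054, n(Cl) = 36.4/35.45 = 1.027, n(O) = 24.53/16.00 = 1.533
Divide by the smallest (1.027 mol Cl): C 3.000, H 2.000, Cl 1.000, O 1.493
Multiply by 2: C 6.00, H 4.00, Cl 2.00, O 2.99 → C6H4Cl2O3
Empirical-formula mass = 194.99 g/mol
n = 590 / 194.99 = 3.03 ≈ 3
Molecular formula = (C6H4Cl2O3)×3 = C18H12Cl6O9

C18H12Cl6O9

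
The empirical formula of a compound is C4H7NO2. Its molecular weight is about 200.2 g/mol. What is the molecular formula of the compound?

Empirical-formula mass = 101.11 g/mol
n = 200.2 / 101.11 = 1.98 ≈ 2
Molecular formula = (C4H7NO2)2 = C8H14N2O4

C8H14N2O4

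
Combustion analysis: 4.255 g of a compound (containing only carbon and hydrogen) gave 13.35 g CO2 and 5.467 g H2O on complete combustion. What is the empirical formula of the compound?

CH2

mol C = 13.35 / 44.01 = 0.3033; mass C = 0.3033 × 12.01 = 3.643 g
mol H = 2 × (5.467 / 18.02) = 0.6068; mass H = 0.6068 × 1.008 = 0.6116 g
Divide by the smallest (0.3033 mol C): C 1.000, H 2.000
≈ 1:2 → CH2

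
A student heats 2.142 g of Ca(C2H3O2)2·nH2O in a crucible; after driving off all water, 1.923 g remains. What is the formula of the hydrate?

Mass of water lost = 2.142 − 1.923 = 0.219 g → 0.219 / 18.02 = 0.01215 mol H2O
Molar mass of Ca(C2H3O2)2 = 158.17 g/mol → mol Ca(C2H3O2)2 = 1.923 / 158.17 = 0.01216
n = 0.01215 / 0.01216 = 1.00 ≈ 1 → Ca(C2H3O2)2·H2O

Ca(C2H3O2)2·H2O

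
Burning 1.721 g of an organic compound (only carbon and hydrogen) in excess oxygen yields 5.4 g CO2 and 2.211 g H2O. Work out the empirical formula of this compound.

CH2

mol C = 5.4 / 44.01 = 0.1227; mass C = 0.1227 × 12.01 = 1.474 g
mol H = 2 × (2.211 / 18.02) = 0.2454; mass H = 0.2454 × 1.008 = 0.2474 g
Divide by the smallest (0.1227 mol C): C 1.000, H 2.000
Ratio ≈ 1:2, so the empirical formula is CH2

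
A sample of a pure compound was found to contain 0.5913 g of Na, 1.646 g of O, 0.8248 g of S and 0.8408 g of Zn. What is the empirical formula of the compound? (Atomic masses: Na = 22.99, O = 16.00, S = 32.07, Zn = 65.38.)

Na: 0.5913 g ÷ 22.99 g/mol = 0.02572 mol
O: 1.646 g ÷ 16.00 g/mol = 0.1029 mol
S: 0.8248 g ÷ 32.07 g/mol = 0.02572 mol
Zn: 0.8408 g ÷ 65.38 g/mol = 0.01286 mol
Ratios (÷ 0.01286): Na 2.000, O 7.999, S 2.000, Zn 1.000
≈ 2:8:2:1 → Na2O8S2Zn

Na2O8S2Zn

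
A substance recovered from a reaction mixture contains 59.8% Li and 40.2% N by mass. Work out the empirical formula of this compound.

Assume 100 g: 59.8 g Li, 40.2 g N.
Li: 59.8 g ÷ 6.94 g/mol = 8.617 mol
N: 40.2 g ÷ 14.01 g/mol = 2.869 mol
Smallest is N at 2.869 mol; normalising gives Li 3.003, N 1.000
≈ 3:1 → Li3N

Li3N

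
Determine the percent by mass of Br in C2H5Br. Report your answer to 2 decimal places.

Molar mass = 2(12.01) + 5(1.008) + 1(79.90) = 108.960 g/mol
Mass of Br per mole = 1 × 79.90 = 79.900 g
% Br = 79.900 / 108.960 × 100 = 73.33%

73.33%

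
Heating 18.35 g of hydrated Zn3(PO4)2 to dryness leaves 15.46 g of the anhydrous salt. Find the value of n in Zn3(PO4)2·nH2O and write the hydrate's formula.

Mass of water lost = 18.35 − 15.46 = 2.89 g → 2.89 / 18.02 = 0.1604 mol H2O
Molar mass of Zn3(PO4)2 = 386.08 g/mol → mol Zn3(PO4)2 = 15.46 / 386.08 = 0.04004
n = 0.1604 / 0.04004 = 4.01 ≈ 4 → Zn3(PO4)2·4H2O

Zn3(PO4)2·4H2O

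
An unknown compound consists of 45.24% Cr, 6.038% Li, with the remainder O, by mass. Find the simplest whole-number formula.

Assume 100 g: 45.24 g Cr, 6.038 g Li, 48.722 g O.
n(Cr) = 45.24/52.00 = 0.87, n(Li) = 6.038/6.94 = 0.87, n(O) = 48.722/16.00 = 3.045
Ratios (÷ 0.87): Cr 1.000, Li 1.000, O 3.500
×2: Cr 2.00, Li 2.00, O 7.00 → Cr2Li2O7

Cr2Li2O7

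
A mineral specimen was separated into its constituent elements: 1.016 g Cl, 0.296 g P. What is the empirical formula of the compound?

Cl: 1.016 g ÷ 35.45 g/mol = 0.02866 mol
P: 0.296 g ÷ 30.97 g/mol = 0.009558 mol
Smallest is P at 0.009558 mol; normalising gives Cl 2.999, P 1.000
Ratio ≈ 3:1, so the empirical formula is Cl3P

Cl3P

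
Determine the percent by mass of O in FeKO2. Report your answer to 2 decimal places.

Molar mass = 1(55.85) + 1(39.10) + 2(16.00) = 126.950 g/mol
Mass of O per mole = 2 × 16.00 = 32.000 g
% O = 32.000 / 126.950 × 100 = 25.21%

25.21%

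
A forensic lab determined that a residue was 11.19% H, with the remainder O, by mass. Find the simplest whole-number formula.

Assume 100 g: 11.19 g H, 88.81 g O.
n(H) = 11.19/1.008 = 11.1, n(O) = 88.81/16.00 = 5.551
Divide by the smallest (5.551 mol O): H 2.000, O 1.000
Ratio ≈ 2:1, so the empirical formula is H2O

H2O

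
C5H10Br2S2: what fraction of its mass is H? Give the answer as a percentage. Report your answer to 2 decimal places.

Molar mass = 5(12.01) + 10(1.008) + 2(79.90) + 2(32.07) = 294.070 g/mol
Mass of H per mole = 10 × 1.008 = 10.080 g
% H = 10.080 / 294.070 × 100 = 3.43%

3.43%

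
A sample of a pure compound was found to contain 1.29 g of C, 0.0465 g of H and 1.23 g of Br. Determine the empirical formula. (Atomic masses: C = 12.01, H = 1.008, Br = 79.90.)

C: 1.29 g ÷ 12.01 g/mol = 0.1074 mol
H: 0.0465 g ÷ 1.008 g/mol = 0.04613 mol
Br: 1.23 g ÷ 79.90 g/mol = 0.01539 mol
Ratios (÷ 0.01539): C 6.977, H 2.997, Br 1.000
→ C7H3Br

C7H3Br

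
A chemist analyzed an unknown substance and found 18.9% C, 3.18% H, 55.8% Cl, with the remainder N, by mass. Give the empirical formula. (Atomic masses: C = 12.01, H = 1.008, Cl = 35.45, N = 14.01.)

CH2ClN

Assume 100 g: 18.9 g C, 3.18 g H, 55.8 g Cl, 22.12 g N.
Moles — C: 18.9 / 12.01 = 1.574 mol; H: 3.18 / 1.008 = 3.155 mol; Cl: 55.8 / 35.45 = 1.574 mol; N: 22.12 / 14.01 = 1.579 mol
Divide by the smallest (1.574 mol C): C 1.000, H 2.005, Cl 1.000, N 1.003
≈ 1:2:1:1 → CH2ClN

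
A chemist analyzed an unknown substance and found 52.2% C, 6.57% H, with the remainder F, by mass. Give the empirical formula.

C2H3F

Assume 100 g: 52.2 g C, 6.57 g H, 41.23 g F.
n(C) = 52.2/12.01 = 4.346, n(H) = 6.57/1.008 = 6.518, n(F) = 41.23/19.00 = 2.17
Divide by the smallest (2.17 mol F): C 2.003, H 3.004, F 1.000
Ratio ≈ 2:3:1, so the empirical formula is C2H3F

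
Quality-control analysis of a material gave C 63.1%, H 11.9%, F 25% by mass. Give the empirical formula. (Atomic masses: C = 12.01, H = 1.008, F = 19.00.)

Assume 100 g: 63.1 g C, 11.9 g H, 25 g F.
C: 63.1 g ÷ 12.01 g/mol = 5.254 mol
H: 11.9 g ÷ 1.008 g/mol = 11.81 mol
F: 25 g ÷ 19.00 g/mol = 1.316 mol
Smallest is F at 1.316 mol; normalising gives C 3.993, H 8.972, F 1.000
≈ 4:9:1 → C4H9F

C4H9F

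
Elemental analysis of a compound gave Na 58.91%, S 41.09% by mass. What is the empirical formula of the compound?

Assume 100 g: 58.91 g Na, 41.09 g S.
Na: 58.91 g ÷ 22.99 g/mol = 2.562 mol
S: 41.09 g ÷ 32.07 g/mol = 1.281 mol
Ratios (÷ 1.281): Na 2.000, S 1.000
≈ 2:1 → Na2S

Na2S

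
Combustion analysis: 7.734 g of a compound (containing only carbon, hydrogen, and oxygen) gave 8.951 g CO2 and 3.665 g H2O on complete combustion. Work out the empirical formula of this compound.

mol C = 8.951 / 44.01 = 0.2034; mass C = 0.2034 × 12.01 = 2.443 g
mol H = 2 × (3.665 / 18.02) = 0.4068; mass H = 0.4068 × 1.008 = 0.4100 g
mass O = 7.734 − (2.853) = 4.881 g → mol O = 0.3051
Divide by the smallest (0.2034 mol C): C 1.000, H 2.000, O 1.500
×2: C 2.00, H 4.00, O 3.00 → C2H4O3

C2H4O3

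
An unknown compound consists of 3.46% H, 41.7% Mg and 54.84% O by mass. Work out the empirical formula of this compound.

H2MgO2

Assume 100 g: 3.46 g H, 41.7 g Mg, 54.84 g O.
H: 3.46 g ÷ 1.008 g/mol = 3.433 mol
Mg: 41.7 g ÷ 24.31 g/mol = 1.715 mol
O: 54.84 g ÷ 16.00 g/mol = 3.428 mol
Ratios (÷ 1.715): H 2.001, Mg 1.000, O 1.998
→ H2MgO2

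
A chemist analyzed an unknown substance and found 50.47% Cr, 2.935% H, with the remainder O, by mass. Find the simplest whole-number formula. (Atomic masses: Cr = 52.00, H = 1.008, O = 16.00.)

Assume 100 g: 50.47 g Cr, 2.935 g H, 46.595 g O.
Moles — Cr: 50.47 / 52.00 = 0.9706 mol; H: 2.935 / 1.008 = 2.912 mol; O: 46.595 / 16.00 = 2.912 mol
Ratios (÷ 0.9706): Cr 1.000, H 3.000, O 3.000
→ CrH3O3

CrH3O3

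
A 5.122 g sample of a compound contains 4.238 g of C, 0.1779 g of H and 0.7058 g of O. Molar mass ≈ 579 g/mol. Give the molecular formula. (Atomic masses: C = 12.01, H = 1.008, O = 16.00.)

C40H20O5

C: 4.238 g ÷ 12.01 g/mol = 0.3529 mol
H: 0.1779 g ÷ 1.008 g/mol = 0.1765 mol
O: 0.7058 g ÷ 16.00 g/mol = 0.04411 mol
Smallest is O at 0.04411 mol; normalising gives C 7.999, H 4.001, O 1.000
≈ 8:4:1 → C8H4O
Empirical-formula mass = 116.11 g/mol
n = 579 / 116.11 = 4.99 ≈ 5
Molecular formula = (C8H4O)×5 = C40H20O5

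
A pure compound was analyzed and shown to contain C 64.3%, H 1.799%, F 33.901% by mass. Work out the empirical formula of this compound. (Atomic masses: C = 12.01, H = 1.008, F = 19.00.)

Assume 100 g: 64.3 g C, 1.799 g H, 33.901 g F.
C: 64.3 g ÷ 12.01 g/mol = 5.354 mol
H: 1.799 g ÷ 1.008 g/mol = 1.785 mol
F: 33.901 g ÷ 19.00 g/mol = 1.784 mol
Divide by the smallest (1.784 mol F): C 3.001, H 1.000, F 1.000
→ C3HF

C3HF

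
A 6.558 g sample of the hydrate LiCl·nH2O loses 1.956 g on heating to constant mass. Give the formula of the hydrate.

Mass of anhydrous LiCl = 6.558 − 1.956 = 4.602 g
mol H2O = 1.956 / 18.02 = 0.1085
Molar mass of LiCl = 42.39 g/mol → mol LiCl = 4.602 / 42.39 = 0.1086
n = 0.1085 / 0.1086 = 1.00 ≈ 1 → LiCl·H2O

LiCl·H2O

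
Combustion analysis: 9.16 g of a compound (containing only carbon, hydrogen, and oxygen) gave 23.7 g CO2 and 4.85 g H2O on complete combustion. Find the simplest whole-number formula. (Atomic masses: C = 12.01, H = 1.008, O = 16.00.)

mol C = 23.7 / 44.01 = 0.5385; mass C = 0.5385 × 12.01 = 6.468 g
mol H = 2 × (4.85 / 18.02) = 0.5383; mass H = 0.5383 × 1.008 = 0.5426 g
mass O = 9.16 − (7.010) = 2.150 g → mol O = 0.1344
Divide by the smallest (0.1344 mol O): C 4.008, H 4.006, O 1.000
→ C4H4O

C4H4O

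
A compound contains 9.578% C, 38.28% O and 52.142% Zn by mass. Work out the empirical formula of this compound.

Assume 100 g: 9.578 g C, 38.28 g O, 52.142 g Zn.
C: 9.578 g ÷ 12.01 g/mol = 0.7975 mol
O: 38.28 g ÷ 16.00 g/mol = 2.393 mol
Zn: 52.142 g ÷ 65.38 g/mol = 0.7975 mol
Smallest is C at 0.7975 mol; normalising gives C 1.000, O 3.000, Zn 1.000
≈ 1:3:1 → CO3Zn

CO3Zn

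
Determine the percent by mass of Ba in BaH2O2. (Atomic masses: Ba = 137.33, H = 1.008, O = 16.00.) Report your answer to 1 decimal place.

Molar mass = 1(137.33) + 2(1.008) + 2(16.00) = 171.346 g/mol
Mass of Ba per mole = 1 × 137.33 = 137.330 g
% Ba = 137.330 / 171.346 × 100 = 80.1%

80.1%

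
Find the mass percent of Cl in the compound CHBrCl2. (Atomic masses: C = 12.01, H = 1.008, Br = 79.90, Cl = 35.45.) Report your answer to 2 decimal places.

43.28%

Molar mass = 1(12.01) + 1(1.008) + 1(79.90) + 2(35.45) = 163.818 g/mol
Mass of Cl per mole = 2 × 35.45 = 70.900 g
% Cl = 70.900 / 163.818 × 100 = 43.28%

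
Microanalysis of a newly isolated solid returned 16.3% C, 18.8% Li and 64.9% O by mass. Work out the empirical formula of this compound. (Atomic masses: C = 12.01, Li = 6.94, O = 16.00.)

Assume 100 g: 16.3 g C, 18.8 g Li, 64.9 g O.
n(C) = 16.3/12.01 = 1.357, n(Li) = 18.8/6.94 = 2.709, n(O) = 64.9/16.00 = 4.056
Ratios (÷ 1.357): C 1.000, Li 1.996, O 2.989
≈ 1:2:3 → CLi2O3

CLi2O3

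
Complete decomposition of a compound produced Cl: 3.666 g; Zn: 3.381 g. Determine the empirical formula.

Cl2Zn

n(Cl) = 3.666/35.45 = 0.1034, n(Zn) = 3.381/65.38 = 0.05171
Smallest is Zn at 0.05171 mol; normalising gives Cl 2.000, Zn 1.000
Ratio ≈ 2:1, so the empirical formula is Cl2Zn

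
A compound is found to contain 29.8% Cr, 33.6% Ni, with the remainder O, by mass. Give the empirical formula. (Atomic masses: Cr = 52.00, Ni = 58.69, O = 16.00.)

Assume 100 g: 29.8 g Cr, 33.6 g Ni, 36.6 g O.
Cr: 29.8 g ÷ 52.00 g/mol = 0.5731 mol
Ni: 33.6 g ÷ 58.69 g/mol = 0.5725 mol
O: 36.6 g ÷ 16.00 g/mol = 2.288 mol
Divide by the smallest (0.5725 mol Ni): Cr 1.001, Ni 1.000, O 3.996
→ CrNiO4

CrNiO4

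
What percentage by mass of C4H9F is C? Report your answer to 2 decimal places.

63.12%

Molar mass = 4(12.01) + 9(1.008) + 1(19.00) = 76.112 g/mol
Mass of C per mole = 4 × 12.01 = 48.040 g
% C = 48.040 / 76.112 × 100 = 63.12%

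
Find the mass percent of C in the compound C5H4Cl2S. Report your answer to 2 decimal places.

Molar mass = 5(12.01) + 4(1.008) + 2(35.45) + 1(32.07) = 167.052 g/mol
Mass of C per mole = 5 × 12.01 = 60.050 g
% C = 60.050 / 167.052 × 100 = 35.95%

35.95%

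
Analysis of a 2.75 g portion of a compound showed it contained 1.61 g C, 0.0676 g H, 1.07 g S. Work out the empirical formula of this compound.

C4H2S

C: 1.61 g ÷ 12.01 g/mol = 0.1341 mol
H: 0.0676 g ÷ 1.008 g/mol = 0.06706 mol
S: 1.07 g ÷ 32.07 g/mol = 0.03336 mol
Smallest is S at 0.03336 mol; normalising gives C 4.018, H 2.010, S 1.000
→ C4H2S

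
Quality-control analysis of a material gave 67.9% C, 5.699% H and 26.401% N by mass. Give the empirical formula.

C3H3N

Assume 100 g: 67.9 g C, 5.699 g H, 26.401 g N.
Moles — C: 67.9 / 12.01 = 5.654 mol; H: 5.699 / 1.008 = 5.654 mol; N: 26.401 / 14.01 = 1.884 mol
Smallest is N at 1.884 mol; normalising gives C 3.000, H 3.000, N 1.000
→ C3H3N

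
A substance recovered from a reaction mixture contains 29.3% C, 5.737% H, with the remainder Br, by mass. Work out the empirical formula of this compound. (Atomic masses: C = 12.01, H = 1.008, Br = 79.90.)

Assume 100 g: 29.3 g C, 5.737 g H, 64.963 g Br.
Moles — C: 29.3 / 12.01 = 2.44 mol; H: 5.737 / 1.008 = 5.691 mol; Br: 64.963 / 79.90 = 0.8131 mol
Divide by the smallest (0.8131 mol Br): C 3.001, H 7.000, Br 1.000
Ratio ≈ 3:7:1, so the empirical formula is C3H7Br

C3H7Br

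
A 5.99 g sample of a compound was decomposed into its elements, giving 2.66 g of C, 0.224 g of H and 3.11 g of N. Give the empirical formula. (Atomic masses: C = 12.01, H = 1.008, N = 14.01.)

C: 2.66 g ÷ 12.01 g/mol = 0.2215 mol
H: 0.224 g ÷ 1.008 g/mol = 0.2222 mol
N: 3.11 g ÷ 14.01 g/mol = 0.222 mol
Divide by the smallest (0.2215 mol C): C 1.000, H 1.003, N 1.002
→ CHN

CHN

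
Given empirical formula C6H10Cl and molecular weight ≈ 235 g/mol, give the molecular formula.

C12H20Cl2

Empirical-formula mass = 117.59 g/mol
n = 235 / 117.59 = 2.00 ≈ 2
Molecular formula = (C6H10Cl)2 = C12H20Cl2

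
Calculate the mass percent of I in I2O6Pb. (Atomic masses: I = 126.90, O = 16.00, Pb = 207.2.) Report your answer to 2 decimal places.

45.57%

Molar mass = 2(126.90) + 6(16.00) + 1(207.2) = 557.000 g/mol
Mass of I per mole = 2 × 126.90 = 253.800 g
% I = 253.800 / 557.000 × 100 = 45.57%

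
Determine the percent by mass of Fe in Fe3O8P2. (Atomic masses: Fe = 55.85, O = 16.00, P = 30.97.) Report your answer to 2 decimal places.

46.87%

Molar mass = 3(55.85) + 8(16.00) + 2(30.97) = 357.490 g/mol
Mass of Fe per mole = 3 × 55.85 = 167.550 g
% Fe = 167.550 / 357.490 × 100 = 46.87%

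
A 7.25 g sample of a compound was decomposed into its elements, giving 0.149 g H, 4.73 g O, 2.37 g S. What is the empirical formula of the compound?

H: 0.149 g ÷ 1.008 g/mol = 0.1478 mol
O: 4.73 g ÷ 16.00 g/mol = 0.2956 mol
S: 2.37 g ÷ 32.07 g/mol = 0.0739 mol
Smallest is S at 0.0739 mol; normalising gives H 2.000, O 4.000, S 1.000
Ratio ≈ 2:4:1, so the empirical formula is H2O4S

H2O4S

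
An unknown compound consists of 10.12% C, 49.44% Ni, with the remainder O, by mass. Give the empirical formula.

Assume 100 g: 10.12 g C, 49.44 g Ni, 40.44 g O.
Moles — C: 10.12 / 12.01 = 0.8426 mol; Ni: 49.44 / 58.69 = 0.8424 mol; O: 40.44 / 16.00 = 2.527 mol
Smallest is Ni at 0.8424 mol; normalising gives C 1.000, Ni 1.000, O 3.000
→ CNiO3

CNiO3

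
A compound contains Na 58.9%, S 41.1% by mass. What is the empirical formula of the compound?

Na2S

Assume 100 g: 58.9 g Na, 41.1 g S.
Na: 58.9 g ÷ 22.99 g/mol = 2.562 mol
S: 41.1 g ÷ 32.07 g/mol = 1.282 mol
Ratios (÷ 1.282): Na 1.999, S 1.000
→ Na2S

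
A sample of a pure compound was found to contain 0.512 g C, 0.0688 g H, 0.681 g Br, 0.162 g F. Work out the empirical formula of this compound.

n(C) = 0.512/12.01 = 0.04263, n(H) = 0.0688/1.008 = 0.06825, n(Br) = 0.681/79.90 = 0.008523, n(F) = 0.162/19.00 = 0.008526
Ratios (÷ 0.008523): C 5.002, H 8.008, Br 1.000, F 1.000
≈ 5:8:1:1 → C5H8BrF

C5H8BrF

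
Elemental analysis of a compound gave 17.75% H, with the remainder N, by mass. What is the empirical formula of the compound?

Assume 100 g: 17.75 g H, 82.25 g N.
n(H) = 17.75/1.008 = 17.61, n(N) = 82.25/14.01 = 5.871
Ratios (÷ 5.871): H 2.999, N 1.000
→ H3N

H3N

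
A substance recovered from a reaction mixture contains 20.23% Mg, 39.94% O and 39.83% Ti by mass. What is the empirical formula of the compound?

Assume 100 g: 20.23 g Mg, 39.94 g O, 39.83 g Ti.
Moles — Mg: 20.23 / 24.31 = 0.8322 mol; O: 39.94 / 16.00 = 2.496 mol; Ti: 39.83 / 47.87 = 0.832 mol
Ratios (÷ 0.832): Mg 1.000, O 3.000, Ti 1.000
Ratio ≈ 1:3:1, so the empirical formula is MgO3Ti

MgO3Ti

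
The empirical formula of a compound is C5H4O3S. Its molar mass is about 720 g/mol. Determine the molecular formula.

C25H20O15S5

Empirical-formula mass = 144.15 g/mol
n = 720 / 144.15 = 4.99 ≈ 5
Molecular formula = (C5H4O3S)5 = C25H20O15S5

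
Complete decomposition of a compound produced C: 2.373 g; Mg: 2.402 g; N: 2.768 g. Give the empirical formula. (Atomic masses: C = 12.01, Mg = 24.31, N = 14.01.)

C2MgN2

C: 2.373 g ÷ 12.01 g/mol = 0.1976 mol
Mg: 2.402 g ÷ 24.31 g/mol = 0.09881 mol
N: 2.768 g ÷ 14.01 g/mol = 0.1976 mol
Divide by the smallest (0.09881 mol Mg): C 2.000, Mg 1.000, N 2.000
≈ 2:1:2 → C2MgN2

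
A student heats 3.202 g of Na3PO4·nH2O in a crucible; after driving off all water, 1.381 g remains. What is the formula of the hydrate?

Na3PO4·12H2O

Mass of water lost = 3.202 − 1.381 = 1.821 g → 1.821 / 18.02 = 0.1011 mol H2O
Molar mass of Na3PO4 = 163.94 g/mol → mol Na3PO4 = 1.381 / 163.94 = 0.008424
n = 0.1011 / 0.008424 = 12.00 ≈ 12 → Na3PO4·12H2O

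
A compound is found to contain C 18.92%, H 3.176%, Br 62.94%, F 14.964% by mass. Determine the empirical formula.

C2H4BrF

Assume 100 g: 18.92 g C, 3.176 g H, 62.94 g Br, 14.964 g F.
Moles — C: 18.92 / 12.01 = 1.575 mol; H: 3.176 / 1.008 = 3.151 mol; Br: 62.94 / 79.90 = 0.7877 mol; F: 14.964 / 19.00 = 0.7876 mol
Smallest is F at 0.7876 mol; normalising gives C 2.000, H 4.001, Br 1.000, F 1.000
Ratio ≈ 2:4:1:1, so the empirical formula is C2H4BrF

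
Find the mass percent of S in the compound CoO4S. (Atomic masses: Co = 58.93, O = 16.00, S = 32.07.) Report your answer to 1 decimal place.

20.7%

Molar mass = 1(58.93) + 4(16.00) + 1(32.07) = 155.000 g/mol
Mass of S per mole = 1 × 32.07 = 32.070 g
% S = 32.070 / 155.000 × 100 = 20.7%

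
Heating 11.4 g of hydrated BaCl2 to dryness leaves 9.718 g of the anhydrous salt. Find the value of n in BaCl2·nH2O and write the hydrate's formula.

Mass of water lost = 11.4 − 9.718 = 1.682 g → 1.682 / 18.02 = 0.09334 mol H2O
Molar mass of BaCl2 = 208.23 g/mol → mol BaCl2 = 9.718 / 208.23 = 0.04667
n = 0.09334 / 0.04667 = 2.00 ≈ 2 → BaCl2·2H2O

BaCl2·2H2O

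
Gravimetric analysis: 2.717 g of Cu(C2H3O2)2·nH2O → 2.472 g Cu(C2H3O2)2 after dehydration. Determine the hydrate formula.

Cu(C2H3O2)2·H2O

Mass of water lost = 2.717 − 2.472 = 0.245 g → 0.245 / 18.02 = 0.0136 mol H2O
Molar mass of Cu(C2H3O2)2 = 181.64 g/mol → mol Cu(C2H3O2)2 = 2.472 / 181.64 = 0.01361
n = 0.0136 / 0.01361 = 1.00 ≈ 1 → Cu(C2H3O2)2·H2O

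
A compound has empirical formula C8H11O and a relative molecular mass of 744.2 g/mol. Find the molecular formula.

C48H66O6

Empirical-formula mass = 123.17 g/mol
n = 744.2 / 123.17 = 6.04 ≈ 6
Molecular formula = (C8H11O)6 = C48H66O6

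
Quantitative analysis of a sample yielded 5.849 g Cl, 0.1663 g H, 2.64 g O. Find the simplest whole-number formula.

Cl: 5.849 g ÷ 35.45 g/mol = 0.165 mol
H: 0.1663 g ÷ 1.008 g/mol = 0.165 mol
O: 2.64 g ÷ 16.00 g/mol = 0.165 mol
Divide by the smallest (0.165 mol H): Cl 1.000, H 1.000, O 1.000
→ ClHO

ClHO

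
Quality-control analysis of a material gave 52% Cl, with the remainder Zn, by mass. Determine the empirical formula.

Assume 100 g: 52 g Cl, 48 g Zn.
Cl: 52 g ÷ 35.45 g/mol = 1.467 mol
Zn: 48 g ÷ 65.38 g/mol = 0.7342 mol
Ratios (÷ 0.7342): Cl 1.998, Zn 1.000
≈ 2:1 → Cl2Zn

Cl2Zn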